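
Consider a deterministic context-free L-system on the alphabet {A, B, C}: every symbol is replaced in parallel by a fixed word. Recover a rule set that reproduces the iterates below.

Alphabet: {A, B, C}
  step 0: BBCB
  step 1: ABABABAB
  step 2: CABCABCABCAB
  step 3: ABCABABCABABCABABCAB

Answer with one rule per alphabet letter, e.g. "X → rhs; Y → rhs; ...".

A->C, B->AB, C->AB

  step 2 ⇒ step 3: CABCABCABCAB ⇒ AB·C·AB·AB·C·AB·AB·C·AB·AB·C·AB
    A ↦ C
    B ↦ AB
    C ↦ AB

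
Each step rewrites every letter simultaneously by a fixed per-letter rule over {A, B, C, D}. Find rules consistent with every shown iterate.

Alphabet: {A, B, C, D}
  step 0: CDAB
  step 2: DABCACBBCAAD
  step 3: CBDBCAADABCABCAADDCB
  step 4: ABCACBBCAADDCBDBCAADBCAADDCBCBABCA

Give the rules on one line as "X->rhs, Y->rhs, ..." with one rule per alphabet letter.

A->D, B->BCA, C->A, D->CB

  step 3 ⇒ step 4: CBDBCAADABCABCAADDCB ⇒ A·BCA·CB·BCA·A·D·D·CB·D·BCA·A·D·BCA·A·D·D·CB·CB·A·BCA
    A ↦ D
    B ↦ BCA
    C ↦ A
    D ↦ CB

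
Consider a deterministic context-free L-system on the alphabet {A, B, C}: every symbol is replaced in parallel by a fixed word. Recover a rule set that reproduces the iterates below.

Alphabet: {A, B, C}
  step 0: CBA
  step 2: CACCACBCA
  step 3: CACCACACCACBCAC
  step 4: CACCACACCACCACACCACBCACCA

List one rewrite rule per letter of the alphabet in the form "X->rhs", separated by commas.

  step 3 ⇒ step 4: CACCACACCACBCAC ⇒ CA·C·CA·CA·C·CA·C·CA·CA·C·CA·CB·CA·C·CA
    A ↦ C
    B ↦ CB
    C ↦ CA

A->C, B->CB, C->CA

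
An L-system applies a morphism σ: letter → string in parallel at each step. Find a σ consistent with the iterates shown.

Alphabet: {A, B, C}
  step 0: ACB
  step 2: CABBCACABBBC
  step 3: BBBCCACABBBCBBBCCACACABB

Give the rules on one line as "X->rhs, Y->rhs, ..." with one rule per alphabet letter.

A->BC, B->CA, C->BB

  step 2 ⇒ step 3: CABBCACABBBC ⇒ BB·BC·CA·CA·BB·BC·BB·BC·CA·CA·CA·BB
    A ↦ BC
    B ↦ CA
    C ↦ BB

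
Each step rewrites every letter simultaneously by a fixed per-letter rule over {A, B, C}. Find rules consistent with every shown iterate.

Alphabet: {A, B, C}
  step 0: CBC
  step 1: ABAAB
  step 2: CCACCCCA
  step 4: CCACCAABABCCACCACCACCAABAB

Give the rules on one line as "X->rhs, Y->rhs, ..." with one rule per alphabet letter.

  step 1 ⇒ step 2: ABAAB ⇒ CC·A·CC·CC·A
    A ↦ CC
    B ↦ A
  step 0 ⇒ step 1: CBC ⇒ AB·A·AB
    C ↦ AB

A->CC, B->A, C->AB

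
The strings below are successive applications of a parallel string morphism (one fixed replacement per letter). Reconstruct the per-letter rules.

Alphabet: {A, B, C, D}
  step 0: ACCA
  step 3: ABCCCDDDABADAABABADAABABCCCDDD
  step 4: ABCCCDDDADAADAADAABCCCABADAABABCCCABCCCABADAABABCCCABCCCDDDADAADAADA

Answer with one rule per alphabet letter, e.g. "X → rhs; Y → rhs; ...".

  step 3 ⇒ step 4: ABCCCDDDABADAABABADAABABCCCDDD ⇒ AB·CCC·D·D·D·ADA·ADA·ADA·AB·CCC·AB·ADA·AB·AB·CCC·AB·CCC·AB·ADA·AB·AB·CCC·AB·CCC·D·D·D·ADA·ADA·ADA
    A ↦ AB
    B ↦ CCC
    C ↦ D
    D ↦ ADA

A->AB, B->CCC, C->D, D->ADA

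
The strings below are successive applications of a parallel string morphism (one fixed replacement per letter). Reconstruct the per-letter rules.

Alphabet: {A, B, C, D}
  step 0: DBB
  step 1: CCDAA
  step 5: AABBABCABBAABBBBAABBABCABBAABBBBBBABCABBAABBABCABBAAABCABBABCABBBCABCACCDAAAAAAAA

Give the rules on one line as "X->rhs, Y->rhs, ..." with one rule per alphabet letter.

A->BB, B->A, C->BCA, D->CCD

  step 0 ⇒ step 1: DBB ⇒ CCD·A·A
    B ↦ A
    D ↦ CCD
    A ↦ BB  (constrained at step 1)
    C ↦ BCA  (constrained at step 1)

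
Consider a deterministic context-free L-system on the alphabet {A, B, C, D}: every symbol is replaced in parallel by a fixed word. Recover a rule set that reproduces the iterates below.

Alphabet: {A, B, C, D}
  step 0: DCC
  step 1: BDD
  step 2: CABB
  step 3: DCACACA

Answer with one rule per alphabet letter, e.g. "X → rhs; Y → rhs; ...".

  step 2 ⇒ step 3: CABB ⇒ D·CA·CA·CA
    A ↦ CA
    B ↦ CA
    C ↦ D
  step 0 ⇒ step 1: DCC ⇒ B·D·D
    D ↦ B

A->CA, B->CA, C->D, D->B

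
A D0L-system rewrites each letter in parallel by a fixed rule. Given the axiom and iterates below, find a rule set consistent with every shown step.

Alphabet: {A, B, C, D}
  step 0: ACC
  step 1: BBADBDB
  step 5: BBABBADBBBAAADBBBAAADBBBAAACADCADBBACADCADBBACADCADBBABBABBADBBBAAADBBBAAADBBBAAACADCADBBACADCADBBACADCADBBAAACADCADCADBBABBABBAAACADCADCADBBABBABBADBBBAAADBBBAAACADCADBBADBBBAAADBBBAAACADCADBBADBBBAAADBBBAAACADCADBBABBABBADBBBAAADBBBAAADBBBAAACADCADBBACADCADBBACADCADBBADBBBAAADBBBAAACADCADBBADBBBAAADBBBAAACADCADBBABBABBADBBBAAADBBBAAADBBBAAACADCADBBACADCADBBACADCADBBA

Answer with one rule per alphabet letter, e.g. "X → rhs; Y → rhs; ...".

A->BBA, B->CAD, C->DB, D->AA

  step 0 ⇒ step 1: ACC ⇒ BBA·DB·DB
    A ↦ BBA
    C ↦ DB
    B ↦ CAD  (constrained at step 1)
    D ↦ AA  (constrained at step 1)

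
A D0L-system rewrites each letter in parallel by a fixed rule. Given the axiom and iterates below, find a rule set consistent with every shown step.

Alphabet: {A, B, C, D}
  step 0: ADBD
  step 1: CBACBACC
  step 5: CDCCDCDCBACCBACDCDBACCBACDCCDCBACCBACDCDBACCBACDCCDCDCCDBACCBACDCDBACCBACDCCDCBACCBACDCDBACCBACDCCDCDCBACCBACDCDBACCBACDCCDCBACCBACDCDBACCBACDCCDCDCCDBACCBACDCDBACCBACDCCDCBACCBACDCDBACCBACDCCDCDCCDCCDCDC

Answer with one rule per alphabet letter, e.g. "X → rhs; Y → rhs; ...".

  step 0 ⇒ step 1: ADBD ⇒ CBA·C·BAC·C
    A ↦ CBA
    B ↦ BAC
    D ↦ C
    C ↦ CD  (constrained at step 1)

A->CBA, B->BAC, C->CD, D->C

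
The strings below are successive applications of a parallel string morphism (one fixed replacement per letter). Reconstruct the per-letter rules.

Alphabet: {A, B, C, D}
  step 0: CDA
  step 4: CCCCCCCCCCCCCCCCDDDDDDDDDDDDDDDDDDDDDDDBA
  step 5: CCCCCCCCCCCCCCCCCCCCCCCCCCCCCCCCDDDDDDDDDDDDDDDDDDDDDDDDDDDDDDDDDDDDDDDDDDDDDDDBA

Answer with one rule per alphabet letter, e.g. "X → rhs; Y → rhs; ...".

A->BA, B->D, C->CC, D->DD

  step 4 ⇒ step 5: CCCCCCCCCCCCCCCCDDDDDDDDDDDDDDDDDDDDDDDBA ⇒ CC·CC·CC·CC·CC·CC·CC·CC·CC·CC·CC·CC·CC·CC·CC·CC·DD·DD·DD·DD·DD·DD·DD·DD·DD·DD·DD·DD·DD·DD·DD·DD·DD·DD·DD·DD·DD·DD·DD·D·BA
    A ↦ BA
    B ↦ D
    C ↦ CC
    D ↦ DD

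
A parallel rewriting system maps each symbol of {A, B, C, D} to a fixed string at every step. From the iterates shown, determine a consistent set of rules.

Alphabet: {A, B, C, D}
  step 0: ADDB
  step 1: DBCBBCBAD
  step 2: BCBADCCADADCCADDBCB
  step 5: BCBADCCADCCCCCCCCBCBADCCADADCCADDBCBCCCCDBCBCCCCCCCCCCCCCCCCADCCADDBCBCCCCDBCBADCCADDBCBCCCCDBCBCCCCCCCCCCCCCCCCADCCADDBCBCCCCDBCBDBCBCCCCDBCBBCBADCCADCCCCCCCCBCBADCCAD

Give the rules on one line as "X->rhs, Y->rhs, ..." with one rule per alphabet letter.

  step 1 ⇒ step 2: DBCBBCBAD ⇒ BCB·AD·CC·AD·AD·CC·AD·D·BCB
    A ↦ D
    B ↦ AD
    C ↦ CC
    D ↦ BCB

A->D, B->AD, C->CC, D->BCB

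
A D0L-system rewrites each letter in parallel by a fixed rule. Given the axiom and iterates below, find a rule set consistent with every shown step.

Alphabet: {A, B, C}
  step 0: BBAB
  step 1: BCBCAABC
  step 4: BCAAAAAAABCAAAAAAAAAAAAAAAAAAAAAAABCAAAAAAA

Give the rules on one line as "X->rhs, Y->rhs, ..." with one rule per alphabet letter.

A->AA, B->BC, C->A

  step 0 ⇒ step 1: BBAB ⇒ BC·BC·AA·BC
    A ↦ AA
    B ↦ BC
    C ↦ A  (constrained at step 1)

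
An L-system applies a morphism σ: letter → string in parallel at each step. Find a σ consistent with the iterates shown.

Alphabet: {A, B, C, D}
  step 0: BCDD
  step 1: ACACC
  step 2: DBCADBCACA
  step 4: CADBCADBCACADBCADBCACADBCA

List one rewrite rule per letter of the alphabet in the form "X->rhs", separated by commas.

  step 1 ⇒ step 2: ACACC ⇒ DB·CA·DB·CA·CA
    A ↦ DB
    C ↦ CA
  step 0 ⇒ step 1: BCDD ⇒ A·CA·C·C
    B ↦ A
  step 0 ⇒ step 1: BCDD ⇒ A·CA·C·C
    D ↦ C

A->DB, B->A, C->CA, D->C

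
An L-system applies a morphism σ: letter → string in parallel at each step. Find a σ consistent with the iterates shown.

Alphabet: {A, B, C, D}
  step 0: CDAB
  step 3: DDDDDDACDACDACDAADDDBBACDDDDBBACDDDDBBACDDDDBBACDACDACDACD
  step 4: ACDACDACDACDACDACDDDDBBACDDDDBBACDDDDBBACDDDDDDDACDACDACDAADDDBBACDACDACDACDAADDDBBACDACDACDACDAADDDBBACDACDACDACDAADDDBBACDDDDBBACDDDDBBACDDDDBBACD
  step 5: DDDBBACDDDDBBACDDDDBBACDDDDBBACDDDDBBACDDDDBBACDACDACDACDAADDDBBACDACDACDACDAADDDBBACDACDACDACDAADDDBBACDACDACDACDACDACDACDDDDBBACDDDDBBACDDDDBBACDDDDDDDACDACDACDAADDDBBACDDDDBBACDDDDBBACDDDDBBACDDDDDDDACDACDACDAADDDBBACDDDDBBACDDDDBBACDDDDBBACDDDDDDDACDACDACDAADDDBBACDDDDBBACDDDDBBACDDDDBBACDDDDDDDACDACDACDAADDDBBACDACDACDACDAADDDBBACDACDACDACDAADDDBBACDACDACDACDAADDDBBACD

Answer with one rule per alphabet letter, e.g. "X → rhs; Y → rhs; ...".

  step 4 ⇒ step 5: ACDACDACDACDACDACDDDDBBACDDDDBBACDDDDBBACDDDDDDDACDACDACDAADDDBBACDACDACDACDAADDDBBACDACDACDACDAADDDBBACDACDACDACDAADDDBBACDDDDBBACDDDDBBACDDDDBBACD ⇒ DDD·BB·ACD·DDD·BB·ACD·DDD·BB·ACD·DDD·BB·ACD·DDD·BB·ACD·DDD·BB·ACD·ACD·ACD·ACD·A·A·DDD·BB·ACD·ACD·ACD·ACD·A·A·DDD·BB·ACD·ACD·ACD·ACD·A·A·DDD·BB·ACD·ACD·ACD·ACD·ACD·ACD·ACD·DDD·BB·ACD·DDD·BB·ACD·DDD·BB·ACD·DDD·DDD·ACD·ACD·ACD·A·A·DDD·BB·ACD·DDD·BB·ACD·DDD·BB·ACD·DDD·BB·ACD·DDD·DDD·ACD·ACD·ACD·A·A·DDD·BB·ACD·DDD·BB·ACD·DDD·BB·ACD·DDD·BB·ACD·DDD·DDD·ACD·ACD·ACD·A·A·DDD·BB·ACD·DDD·BB·ACD·DDD·BB·ACD·DDD·BB·ACD·DDD·DDD·ACD·ACD·ACD·A·A·DDD·BB·ACD·ACD·ACD·ACD·A·A·DDD·BB·ACD·ACD·ACD·ACD·A·A·DDD·BB·ACD·ACD·ACD·ACD·A·A·DDD·BB·ACD
    A ↦ DDD
    B ↦ A
    C ↦ BB
    D ↦ ACD

A->DDD, B->A, C->BB, D->ACD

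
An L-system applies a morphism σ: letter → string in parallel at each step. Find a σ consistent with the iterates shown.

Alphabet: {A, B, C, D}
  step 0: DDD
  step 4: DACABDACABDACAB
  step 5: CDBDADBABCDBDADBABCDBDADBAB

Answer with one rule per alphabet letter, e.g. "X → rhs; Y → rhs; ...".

A->DB, B->AB, C->DA, D->C

  step 4 ⇒ step 5: DACABDACABDACAB ⇒ C·DB·DA·DB·AB·C·DB·DA·DB·AB·C·DB·DA·DB·AB
    A ↦ DB
    B ↦ AB
    C ↦ DA
    D ↦ C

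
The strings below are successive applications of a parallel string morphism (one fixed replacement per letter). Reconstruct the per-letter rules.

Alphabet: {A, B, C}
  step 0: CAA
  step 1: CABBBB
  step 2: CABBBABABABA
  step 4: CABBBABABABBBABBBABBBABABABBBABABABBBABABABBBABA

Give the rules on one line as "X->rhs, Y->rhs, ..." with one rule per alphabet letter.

  step 1 ⇒ step 2: CABBBB ⇒ CA·BB·BA·BA·BA·BA
    A ↦ BB
    B ↦ BA
    C ↦ CA

A->BB, B->BA, C->CA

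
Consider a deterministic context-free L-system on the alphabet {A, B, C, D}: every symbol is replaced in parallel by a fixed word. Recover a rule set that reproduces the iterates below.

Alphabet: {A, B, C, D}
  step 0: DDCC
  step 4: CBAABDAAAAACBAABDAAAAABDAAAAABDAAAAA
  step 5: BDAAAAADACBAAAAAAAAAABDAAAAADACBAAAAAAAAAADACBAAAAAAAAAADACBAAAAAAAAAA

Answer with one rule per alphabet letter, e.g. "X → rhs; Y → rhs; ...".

A->AA, B->DA, C->B, D->CB

  step 4 ⇒ step 5: CBAABDAAAAACBAABDAAAAABDAAAAABDAAAAA ⇒ B·DA·AA·AA·DA·CB·AA·AA·AA·AA·AA·B·DA·AA·AA·DA·CB·AA·AA·AA·AA·AA·DA·CB·AA·AA·AA·AA·AA·DA·CB·AA·AA·AA·AA·AA
    A ↦ AA
    B ↦ DA
    C ↦ B
    D ↦ CB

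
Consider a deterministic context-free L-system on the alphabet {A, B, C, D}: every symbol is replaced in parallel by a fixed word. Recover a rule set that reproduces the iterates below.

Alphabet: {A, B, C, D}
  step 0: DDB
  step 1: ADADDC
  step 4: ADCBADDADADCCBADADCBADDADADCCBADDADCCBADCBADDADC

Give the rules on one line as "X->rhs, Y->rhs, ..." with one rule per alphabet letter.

  step 0 ⇒ step 1: DDB ⇒ AD·AD·DC
    B ↦ DC
    D ↦ AD
    A ↦ CB  (constrained at step 1)
    C ↦ DA  (constrained at step 1)

A->CB, B->DC, C->DA, D->AD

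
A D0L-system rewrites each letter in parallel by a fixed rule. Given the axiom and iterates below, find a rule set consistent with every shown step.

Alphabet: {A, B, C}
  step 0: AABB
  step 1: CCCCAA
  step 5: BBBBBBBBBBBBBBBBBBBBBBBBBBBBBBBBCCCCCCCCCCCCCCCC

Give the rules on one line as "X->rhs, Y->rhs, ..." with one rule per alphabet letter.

  step 0 ⇒ step 1: AABB ⇒ CC·CC·A·A
    A ↦ CC
    B ↦ A
    C ↦ BB  (constrained at step 1)

A->CC, B->A, C->BB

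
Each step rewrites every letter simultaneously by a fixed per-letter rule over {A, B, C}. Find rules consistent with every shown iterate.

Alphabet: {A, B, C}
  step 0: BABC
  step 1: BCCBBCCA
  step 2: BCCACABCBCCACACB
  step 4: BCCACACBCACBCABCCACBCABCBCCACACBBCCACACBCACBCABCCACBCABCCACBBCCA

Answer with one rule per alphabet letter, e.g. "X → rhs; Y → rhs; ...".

A->CB, B->BC, C->CA

  step 1 ⇒ step 2: BCCBBCCA ⇒ BC·CA·CA·BC·BC·CA·CA·CB
    A ↦ CB
    B ↦ BC
    C ↦ CA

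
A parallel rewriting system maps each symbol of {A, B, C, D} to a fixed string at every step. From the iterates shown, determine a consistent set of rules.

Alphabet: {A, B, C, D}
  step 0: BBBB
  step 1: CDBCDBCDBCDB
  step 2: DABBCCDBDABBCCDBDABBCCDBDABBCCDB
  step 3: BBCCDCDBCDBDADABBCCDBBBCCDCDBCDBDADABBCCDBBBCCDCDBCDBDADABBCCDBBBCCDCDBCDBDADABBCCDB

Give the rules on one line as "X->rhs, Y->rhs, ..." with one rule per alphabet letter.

A->CD, B->CDB, C->DA, D->BBC

  step 2 ⇒ step 3: DABBCCDBDABBCCDBDABBCCDBDABBCCDB ⇒ BBC·CD·CDB·CDB·DA·DA·BBC·CDB·BBC·CD·CDB·CDB·DA·DA·BBC·CDB·BBC·CD·CDB·CDB·DA·DA·BBC·CDB·BBC·CD·CDB·CDB·DA·DA·BBC·CDB
    A ↦ CD
    B ↦ CDB
    C ↦ DA
    D ↦ BBC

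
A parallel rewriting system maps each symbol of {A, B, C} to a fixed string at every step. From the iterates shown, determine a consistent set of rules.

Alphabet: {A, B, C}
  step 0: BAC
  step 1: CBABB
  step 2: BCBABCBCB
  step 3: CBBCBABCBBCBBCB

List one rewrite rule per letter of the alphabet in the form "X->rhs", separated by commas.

  step 2 ⇒ step 3: BCBABCBCB ⇒ CB·B·CB·AB·CB·B·CB·B·CB
    A ↦ AB
    B ↦ CB
    C ↦ B

A->AB, B->CB, C->B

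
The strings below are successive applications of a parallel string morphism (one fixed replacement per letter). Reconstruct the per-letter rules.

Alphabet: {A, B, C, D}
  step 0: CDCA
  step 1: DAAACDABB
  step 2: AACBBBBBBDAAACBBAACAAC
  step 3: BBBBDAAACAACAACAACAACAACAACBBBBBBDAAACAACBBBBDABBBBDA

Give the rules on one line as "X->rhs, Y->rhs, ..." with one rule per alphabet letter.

  step 2 ⇒ step 3: AACBBBBBBDAAACBBAACAAC ⇒ BB·BB·DA·AAC·AAC·AAC·AAC·AAC·AAC·AAC·BB·BB·BB·DA·AAC·AAC·BB·BB·DA·BB·BB·DA
    A ↦ BB
    B ↦ AAC
    C ↦ DA
    D ↦ AAC

A->BB, B->AAC, C->DA, D->AAC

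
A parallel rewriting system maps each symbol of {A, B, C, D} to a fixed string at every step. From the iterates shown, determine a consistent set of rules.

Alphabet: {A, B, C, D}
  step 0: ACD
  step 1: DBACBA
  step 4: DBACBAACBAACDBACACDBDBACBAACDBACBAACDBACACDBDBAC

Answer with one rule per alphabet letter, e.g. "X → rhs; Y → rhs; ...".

  step 0 ⇒ step 1: ACD ⇒ DB·AC·BA
    A ↦ DB
    C ↦ AC
    D ↦ BA
    B ↦ AC  (constrained at step 1)

A->DB, B->AC, C->AC, D->BA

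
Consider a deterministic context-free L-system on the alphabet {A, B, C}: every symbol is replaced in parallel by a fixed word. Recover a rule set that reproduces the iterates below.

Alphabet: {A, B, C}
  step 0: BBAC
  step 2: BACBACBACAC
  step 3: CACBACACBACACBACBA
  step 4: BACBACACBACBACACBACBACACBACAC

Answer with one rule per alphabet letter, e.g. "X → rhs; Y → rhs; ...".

A->C, B->CA, C->BA

  step 3 ⇒ step 4: CACBACACBACACBACBA ⇒ BA·C·BA·CA·C·BA·C·BA·CA·C·BA·C·BA·CA·C·BA·CA·C
    A ↦ C
    B ↦ CA
    C ↦ BA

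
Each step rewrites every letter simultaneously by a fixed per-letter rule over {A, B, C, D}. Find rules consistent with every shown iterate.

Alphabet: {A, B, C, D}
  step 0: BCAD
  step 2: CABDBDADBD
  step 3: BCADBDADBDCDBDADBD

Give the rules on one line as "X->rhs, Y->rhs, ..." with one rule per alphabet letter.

  step 2 ⇒ step 3: CABDBDADBD ⇒ B·C·A·DBD·A·DBD·C·DBD·A·DBD
    A ↦ C
    B ↦ A
    C ↦ B
    D ↦ DBD

A->C, B->A, C->B, D->DBD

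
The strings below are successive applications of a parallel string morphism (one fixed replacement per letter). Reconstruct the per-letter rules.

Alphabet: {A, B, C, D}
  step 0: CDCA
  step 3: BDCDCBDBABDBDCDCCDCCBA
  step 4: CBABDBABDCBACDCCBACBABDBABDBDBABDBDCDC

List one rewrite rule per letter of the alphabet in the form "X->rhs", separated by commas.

A->DC, B->C, C->BD, D->BA

  step 3 ⇒ step 4: BDCDCBDBABDBDCDCCDCCBA ⇒ C·BA·BD·BA·BD·C·BA·C·DC·C·BA·C·BA·BD·BA·BD·BD·BA·BD·BD·C·DC
    A ↦ DC
    B ↦ C
    C ↦ BD
    D ↦ BA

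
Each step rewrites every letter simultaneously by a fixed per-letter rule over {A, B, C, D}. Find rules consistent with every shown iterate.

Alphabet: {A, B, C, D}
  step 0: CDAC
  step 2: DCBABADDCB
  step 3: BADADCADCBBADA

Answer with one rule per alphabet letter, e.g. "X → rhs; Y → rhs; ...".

  step 2 ⇒ step 3: DCBABADDCB ⇒ B·AD·A·DC·A·DC·B·B·AD·A
    A ↦ DC
    B ↦ A
    C ↦ AD
    D ↦ B

A->DC, B->A, C->AD, D->B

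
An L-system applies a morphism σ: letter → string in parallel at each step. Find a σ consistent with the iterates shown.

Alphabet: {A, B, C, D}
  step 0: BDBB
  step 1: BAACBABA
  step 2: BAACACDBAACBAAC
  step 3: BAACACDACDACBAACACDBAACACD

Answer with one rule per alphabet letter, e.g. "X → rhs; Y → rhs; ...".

A->AC, B->BA, C->D, D->AC

  step 2 ⇒ step 3: BAACACDBAACBAAC ⇒ BA·AC·AC·D·AC·D·AC·BA·AC·AC·D·BA·AC·AC·D
    A ↦ AC
    B ↦ BA
    C ↦ D
    D ↦ AC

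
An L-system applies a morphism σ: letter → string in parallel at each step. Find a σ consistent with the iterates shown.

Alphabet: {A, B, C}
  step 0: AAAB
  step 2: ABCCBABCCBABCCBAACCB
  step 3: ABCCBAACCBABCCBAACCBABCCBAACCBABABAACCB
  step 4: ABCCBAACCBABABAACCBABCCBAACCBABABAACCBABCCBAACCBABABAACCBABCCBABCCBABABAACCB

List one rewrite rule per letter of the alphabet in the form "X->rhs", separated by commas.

  step 3 ⇒ step 4: ABCCBAACCBABCCBAACCBABCCBAACCBABABAACCB ⇒ AB·CCB·A·A·CCB·AB·AB·A·A·CCB·AB·CCB·A·A·CCB·AB·AB·A·A·CCB·AB·CCB·A·A·CCB·AB·AB·A·A·CCB·AB·CCB·AB·CCB·AB·AB·A·A·CCB
    A ↦ AB
    B ↦ CCB
    C ↦ A

A->AB, B->CCB, C->A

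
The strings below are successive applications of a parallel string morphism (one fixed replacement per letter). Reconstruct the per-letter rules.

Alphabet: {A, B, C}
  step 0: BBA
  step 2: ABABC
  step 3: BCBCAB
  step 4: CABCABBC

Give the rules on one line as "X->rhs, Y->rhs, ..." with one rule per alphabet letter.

A->B, B->C, C->AB

  step 3 ⇒ step 4: BCBCAB ⇒ C·AB·C·AB·B·C
    A ↦ B
    B ↦ C
    C ↦ AB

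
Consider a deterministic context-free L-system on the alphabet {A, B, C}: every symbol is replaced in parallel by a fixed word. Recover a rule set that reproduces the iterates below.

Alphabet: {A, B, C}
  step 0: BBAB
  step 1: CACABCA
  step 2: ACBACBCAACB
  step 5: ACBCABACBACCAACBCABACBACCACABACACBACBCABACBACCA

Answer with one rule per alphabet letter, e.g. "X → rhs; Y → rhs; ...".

A->B, B->CA, C->AC

  step 1 ⇒ step 2: CACABCA ⇒ AC·B·AC·B·CA·AC·B
    A ↦ B
    B ↦ CA
    C ↦ AC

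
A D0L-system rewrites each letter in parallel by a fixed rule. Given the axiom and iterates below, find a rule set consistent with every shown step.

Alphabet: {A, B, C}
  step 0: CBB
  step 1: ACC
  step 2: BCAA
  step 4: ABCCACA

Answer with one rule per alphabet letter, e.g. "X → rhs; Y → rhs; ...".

A->BC, B->C, C->A

  step 1 ⇒ step 2: ACC ⇒ BC·A·A
    A ↦ BC
    C ↦ A
  step 0 ⇒ step 1: CBB ⇒ A·C·C
    B ↦ C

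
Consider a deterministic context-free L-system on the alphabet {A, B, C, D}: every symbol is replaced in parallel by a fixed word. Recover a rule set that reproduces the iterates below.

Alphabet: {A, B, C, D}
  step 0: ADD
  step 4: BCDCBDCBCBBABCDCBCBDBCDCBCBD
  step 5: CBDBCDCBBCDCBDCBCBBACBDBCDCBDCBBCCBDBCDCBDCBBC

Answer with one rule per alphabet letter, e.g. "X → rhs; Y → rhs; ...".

A->BA, B->CB, C->D, D->BC

  step 4 ⇒ step 5: BCDCBDCBCBBABCDCBCBDBCDCBCBD ⇒ CB·D·BC·D·CB·BC·D·CB·D·CB·CB·BA·CB·D·BC·D·CB·D·CB·BC·CB·D·BC·D·CB·D·CB·BC
    A ↦ BA
    B ↦ CB
    C ↦ D
    D ↦ BC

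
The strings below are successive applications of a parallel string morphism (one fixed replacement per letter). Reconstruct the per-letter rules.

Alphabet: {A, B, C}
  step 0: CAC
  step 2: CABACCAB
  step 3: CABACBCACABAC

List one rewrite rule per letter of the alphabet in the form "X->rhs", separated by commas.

  step 2 ⇒ step 3: CABACCAB ⇒ CA·B·AC·B·CA·CA·B·AC
    A ↦ B
    B ↦ AC
    C ↦ CA

A->B, B->AC, C->CA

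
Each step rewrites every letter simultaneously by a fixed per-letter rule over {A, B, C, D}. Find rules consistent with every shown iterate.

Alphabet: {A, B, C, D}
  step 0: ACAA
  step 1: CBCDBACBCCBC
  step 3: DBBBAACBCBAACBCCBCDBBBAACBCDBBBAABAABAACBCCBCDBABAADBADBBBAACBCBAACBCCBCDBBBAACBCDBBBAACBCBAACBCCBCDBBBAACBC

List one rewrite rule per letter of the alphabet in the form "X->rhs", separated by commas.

A->CBC, B->BAA, C->DBA, D->DBB

  step 0 ⇒ step 1: ACAA ⇒ CBC·DBA·CBC·CBC
    A ↦ CBC
    C ↦ DBA
    B ↦ BAA  (constrained at step 1)
    D ↦ DBB  (constrained at step 1)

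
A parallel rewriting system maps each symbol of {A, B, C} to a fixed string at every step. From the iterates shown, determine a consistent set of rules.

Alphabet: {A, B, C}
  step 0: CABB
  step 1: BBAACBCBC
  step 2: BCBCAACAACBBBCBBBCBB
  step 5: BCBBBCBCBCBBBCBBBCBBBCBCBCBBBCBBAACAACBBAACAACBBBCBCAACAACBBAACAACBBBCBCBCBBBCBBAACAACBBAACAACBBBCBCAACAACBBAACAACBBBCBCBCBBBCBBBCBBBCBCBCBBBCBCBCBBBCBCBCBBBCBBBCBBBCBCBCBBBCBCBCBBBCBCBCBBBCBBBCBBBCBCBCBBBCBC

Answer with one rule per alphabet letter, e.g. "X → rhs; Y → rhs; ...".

  step 1 ⇒ step 2: BBAACBCBC ⇒ BC·BC·AAC·AAC·BB·BC·BB·BC·BB
    A ↦ AAC
    B ↦ BC
    C ↦ BB

A->AAC, B->BC, C->BB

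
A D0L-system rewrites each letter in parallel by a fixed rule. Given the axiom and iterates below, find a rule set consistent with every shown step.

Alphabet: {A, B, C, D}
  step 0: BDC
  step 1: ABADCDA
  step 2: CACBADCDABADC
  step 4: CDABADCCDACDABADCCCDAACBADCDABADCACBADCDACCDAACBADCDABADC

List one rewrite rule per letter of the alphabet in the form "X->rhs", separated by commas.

  step 1 ⇒ step 2: ABADCDA ⇒ C·A·C·BAD·CDA·BAD·C
    A ↦ C
    B ↦ A
    C ↦ CDA
    D ↦ BAD

A->C, B->A, C->CDA, D->BAD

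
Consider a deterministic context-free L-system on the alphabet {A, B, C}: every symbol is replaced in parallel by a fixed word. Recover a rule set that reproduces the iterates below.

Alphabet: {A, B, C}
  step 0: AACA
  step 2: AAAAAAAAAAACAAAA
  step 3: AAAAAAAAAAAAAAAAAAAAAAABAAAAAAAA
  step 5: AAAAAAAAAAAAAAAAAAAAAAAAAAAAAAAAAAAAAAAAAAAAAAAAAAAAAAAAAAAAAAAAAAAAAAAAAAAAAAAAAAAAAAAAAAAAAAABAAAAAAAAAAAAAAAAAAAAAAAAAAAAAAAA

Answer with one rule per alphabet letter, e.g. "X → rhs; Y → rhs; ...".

A->AA, B->AC, C->AB

  step 2 ⇒ step 3: AAAAAAAAAAACAAAA ⇒ AA·AA·AA·AA·AA·AA·AA·AA·AA·AA·AA·AB·AA·AA·AA·AA
    A ↦ AA
    C ↦ AB
    B ↦ AC  (constrained at step 3)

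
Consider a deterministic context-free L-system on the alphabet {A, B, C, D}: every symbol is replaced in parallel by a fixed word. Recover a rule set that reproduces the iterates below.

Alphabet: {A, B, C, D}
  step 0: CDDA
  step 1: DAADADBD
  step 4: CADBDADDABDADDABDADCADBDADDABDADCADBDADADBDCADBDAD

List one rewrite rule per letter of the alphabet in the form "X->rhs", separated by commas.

A->BD, B->C, C->DA, D->AD

  step 0 ⇒ step 1: CDDA ⇒ DA·AD·AD·BD
    A ↦ BD
    C ↦ DA
    D ↦ AD
    B ↦ C  (constrained at step 1)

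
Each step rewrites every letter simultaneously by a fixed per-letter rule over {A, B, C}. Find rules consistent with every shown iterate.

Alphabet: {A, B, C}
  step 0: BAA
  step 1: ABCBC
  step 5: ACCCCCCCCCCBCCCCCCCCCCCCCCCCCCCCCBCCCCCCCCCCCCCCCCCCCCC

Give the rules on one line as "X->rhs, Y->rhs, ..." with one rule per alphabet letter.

  step 0 ⇒ step 1: BAA ⇒ A·BC·BC
    A ↦ BC
    B ↦ A
    C ↦ CC  (constrained at step 1)

A->BC, B->A, C->CC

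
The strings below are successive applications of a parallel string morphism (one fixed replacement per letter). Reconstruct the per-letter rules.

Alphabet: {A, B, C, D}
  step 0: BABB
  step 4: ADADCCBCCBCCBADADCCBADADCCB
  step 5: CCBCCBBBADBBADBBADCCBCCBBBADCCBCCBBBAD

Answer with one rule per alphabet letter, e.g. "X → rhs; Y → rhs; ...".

A->CC, B->AD, C->B, D->B

  step 4 ⇒ step 5: ADADCCBCCBCCBADADCCBADADCCB ⇒ CC·B·CC·B·B·B·AD·B·B·AD·B·B·AD·CC·B·CC·B·B·B·AD·CC·B·CC·B·B·B·AD
    A ↦ CC
    B ↦ AD
    C ↦ B
    D ↦ B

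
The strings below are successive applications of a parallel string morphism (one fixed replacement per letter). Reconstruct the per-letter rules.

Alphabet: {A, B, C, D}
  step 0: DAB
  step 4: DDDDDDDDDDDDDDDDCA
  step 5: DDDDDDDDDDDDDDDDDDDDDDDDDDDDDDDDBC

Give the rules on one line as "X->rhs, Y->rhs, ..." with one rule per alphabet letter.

  step 4 ⇒ step 5: DDDDDDDDDDDDDDDDCA ⇒ DD·DD·DD·DD·DD·DD·DD·DD·DD·DD·DD·DD·DD·DD·DD·DD·B·C
    A ↦ C
    C ↦ B
    D ↦ DD
    B ↦ A  (constrained at step 0)

A->C, B->A, C->B, D->DD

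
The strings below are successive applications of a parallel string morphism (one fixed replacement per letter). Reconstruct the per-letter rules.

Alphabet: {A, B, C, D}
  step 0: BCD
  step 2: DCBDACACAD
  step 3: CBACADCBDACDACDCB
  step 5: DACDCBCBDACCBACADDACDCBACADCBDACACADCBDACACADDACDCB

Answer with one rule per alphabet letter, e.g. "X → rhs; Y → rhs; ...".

  step 2 ⇒ step 3: DCBDACACAD ⇒ CB·AC·AD·CB·D·AC·D·AC·D·CB
    A ↦ D
    B ↦ AD
    C ↦ AC
    D ↦ CB

A->D, B->AD, C->AC, D->CB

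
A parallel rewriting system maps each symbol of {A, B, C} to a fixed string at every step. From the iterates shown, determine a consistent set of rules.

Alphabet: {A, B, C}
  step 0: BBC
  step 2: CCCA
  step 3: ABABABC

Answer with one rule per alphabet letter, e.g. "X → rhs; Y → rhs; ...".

  step 2 ⇒ step 3: CCCA ⇒ AB·AB·AB·C
    A ↦ C
    C ↦ AB
    B ↦ A  (constrained at step 0)

A->C, B->A, C->AB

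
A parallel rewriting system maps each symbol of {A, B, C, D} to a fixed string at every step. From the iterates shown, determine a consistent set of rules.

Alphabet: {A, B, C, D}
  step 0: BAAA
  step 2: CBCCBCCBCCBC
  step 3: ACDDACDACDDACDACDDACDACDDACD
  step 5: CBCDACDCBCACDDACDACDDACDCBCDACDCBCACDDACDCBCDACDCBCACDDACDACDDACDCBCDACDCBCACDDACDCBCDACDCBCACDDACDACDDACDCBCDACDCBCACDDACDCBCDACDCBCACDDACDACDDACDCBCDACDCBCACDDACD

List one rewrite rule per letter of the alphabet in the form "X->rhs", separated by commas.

  step 2 ⇒ step 3: CBCCBCCBCCBC ⇒ ACD·D·ACD·ACD·D·ACD·ACD·D·ACD·ACD·D·ACD
    B ↦ D
    C ↦ ACD
    A ↦ D  (constrained at step 0)
    D ↦ CBC  (constrained at step 3)

A->D, B->D, C->ACD, D->CBC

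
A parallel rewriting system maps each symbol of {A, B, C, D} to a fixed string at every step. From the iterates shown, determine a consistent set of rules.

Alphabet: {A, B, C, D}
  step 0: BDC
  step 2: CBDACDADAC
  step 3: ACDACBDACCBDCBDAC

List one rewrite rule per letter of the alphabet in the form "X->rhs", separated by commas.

A->D, B->DA, C->AC, D->CB

  step 2 ⇒ step 3: CBDACDADAC ⇒ AC·DA·CB·D·AC·CB·D·CB·D·AC
    A ↦ D
    B ↦ DA
    C ↦ AC
    D ↦ CB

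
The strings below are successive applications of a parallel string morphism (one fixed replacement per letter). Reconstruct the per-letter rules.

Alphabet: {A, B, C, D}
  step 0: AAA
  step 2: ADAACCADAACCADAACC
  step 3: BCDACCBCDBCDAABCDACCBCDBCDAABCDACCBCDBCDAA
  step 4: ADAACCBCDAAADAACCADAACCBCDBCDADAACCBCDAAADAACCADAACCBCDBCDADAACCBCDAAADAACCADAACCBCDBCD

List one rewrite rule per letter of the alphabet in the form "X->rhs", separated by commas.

A->BCD, B->AD, C->A, D->ACC

  step 3 ⇒ step 4: BCDACCBCDBCDAABCDACCBCDBCDAABCDACCBCDBCDAA ⇒ AD·A·ACC·BCD·A·A·AD·A·ACC·AD·A·ACC·BCD·BCD·AD·A·ACC·BCD·A·A·AD·A·ACC·AD·A·ACC·BCD·BCD·AD·A·ACC·BCD·A·A·AD·A·ACC·AD·A·ACC·BCD·BCD
    A ↦ BCD
    B ↦ AD
    C ↦ A
    D ↦ ACC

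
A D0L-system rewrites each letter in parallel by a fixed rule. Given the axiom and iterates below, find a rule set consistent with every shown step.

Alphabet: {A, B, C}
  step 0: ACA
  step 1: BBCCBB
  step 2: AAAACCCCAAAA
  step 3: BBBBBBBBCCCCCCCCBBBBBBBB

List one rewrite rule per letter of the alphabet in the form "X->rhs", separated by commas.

  step 2 ⇒ step 3: AAAACCCCAAAA ⇒ BB·BB·BB·BB·CC·CC·CC·CC·BB·BB·BB·BB
    A ↦ BB
    C ↦ CC
  step 1 ⇒ step 2: BBCCBB ⇒ AA·AA·CC·CC·AA·AA
    B ↦ AA

A->BB, B->AA, C->CC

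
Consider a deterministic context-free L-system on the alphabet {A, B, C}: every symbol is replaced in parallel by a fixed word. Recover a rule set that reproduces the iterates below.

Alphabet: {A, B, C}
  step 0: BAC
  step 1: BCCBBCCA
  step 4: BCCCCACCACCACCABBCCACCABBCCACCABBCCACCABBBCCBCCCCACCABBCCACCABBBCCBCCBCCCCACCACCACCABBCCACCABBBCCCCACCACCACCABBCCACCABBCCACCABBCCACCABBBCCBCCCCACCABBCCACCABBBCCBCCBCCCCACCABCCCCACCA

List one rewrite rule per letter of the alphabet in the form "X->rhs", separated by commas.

  step 0 ⇒ step 1: BAC ⇒ BCC·BB·CCA
    A ↦ BB
    B ↦ BCC
    C ↦ CCA

A->BB, B->BCC, C->CCA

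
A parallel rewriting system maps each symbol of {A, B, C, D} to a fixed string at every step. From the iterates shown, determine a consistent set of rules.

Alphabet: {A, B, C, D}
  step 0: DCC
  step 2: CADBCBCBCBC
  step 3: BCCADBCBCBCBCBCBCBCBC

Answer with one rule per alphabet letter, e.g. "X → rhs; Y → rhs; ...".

  step 2 ⇒ step 3: CADBCBCBCBC ⇒ BC·C·AD·BC·BC·BC·BC·BC·BC·BC·BC
    A ↦ C
    B ↦ BC
    C ↦ BC
    D ↦ AD

A->C, B->BC, C->BC, D->AD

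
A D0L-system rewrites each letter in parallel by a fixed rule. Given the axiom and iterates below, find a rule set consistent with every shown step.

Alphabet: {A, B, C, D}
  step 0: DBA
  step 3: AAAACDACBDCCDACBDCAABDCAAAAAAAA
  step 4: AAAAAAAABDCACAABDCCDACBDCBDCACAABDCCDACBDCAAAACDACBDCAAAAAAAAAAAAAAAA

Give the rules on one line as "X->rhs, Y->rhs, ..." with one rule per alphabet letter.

  step 3 ⇒ step 4: AAAACDACBDCCDACBDCAABDCAAAAAAAA ⇒ AA·AA·AA·AA·BDC·AC·AA·BDC·CD·AC·BDC·BDC·AC·AA·BDC·CD·AC·BDC·AA·AA·CD·AC·BDC·AA·AA·AA·AA·AA·AA·AA·AA
    A ↦ AA
    B ↦ CD
    C ↦ BDC
    D ↦ AC

A->AA, B->CD, C->BDC, D->AC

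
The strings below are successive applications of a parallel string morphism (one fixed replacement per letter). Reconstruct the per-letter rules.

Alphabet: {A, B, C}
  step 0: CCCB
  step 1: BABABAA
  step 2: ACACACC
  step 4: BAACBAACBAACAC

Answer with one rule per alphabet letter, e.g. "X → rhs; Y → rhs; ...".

A->C, B->A, C->BA

  step 1 ⇒ step 2: BABABAA ⇒ A·C·A·C·A·C·C
    A ↦ C
    B ↦ A
  step 0 ⇒ step 1: CCCB ⇒ BA·BA·BA·A
    C ↦ BA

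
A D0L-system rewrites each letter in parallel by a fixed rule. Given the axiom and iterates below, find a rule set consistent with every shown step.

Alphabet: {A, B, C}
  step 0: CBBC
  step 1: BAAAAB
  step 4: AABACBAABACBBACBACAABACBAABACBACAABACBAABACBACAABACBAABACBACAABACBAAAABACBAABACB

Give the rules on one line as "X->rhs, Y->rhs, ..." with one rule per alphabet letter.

A->BAC, B->AA, C->B

  step 0 ⇒ step 1: CBBC ⇒ B·AA·AA·B
    B ↦ AA
    C ↦ B
    A ↦ BAC  (constrained at step 1)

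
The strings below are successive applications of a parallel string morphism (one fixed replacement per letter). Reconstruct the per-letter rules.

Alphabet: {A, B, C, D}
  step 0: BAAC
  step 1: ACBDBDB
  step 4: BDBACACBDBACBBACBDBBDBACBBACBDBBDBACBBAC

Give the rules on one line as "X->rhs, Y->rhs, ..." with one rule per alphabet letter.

A->BD, B->AC, C->B, D->BB

  step 0 ⇒ step 1: BAAC ⇒ AC·BD·BD·B
    A ↦ BD
    B ↦ AC
    C ↦ B
    D ↦ BB  (constrained at step 1)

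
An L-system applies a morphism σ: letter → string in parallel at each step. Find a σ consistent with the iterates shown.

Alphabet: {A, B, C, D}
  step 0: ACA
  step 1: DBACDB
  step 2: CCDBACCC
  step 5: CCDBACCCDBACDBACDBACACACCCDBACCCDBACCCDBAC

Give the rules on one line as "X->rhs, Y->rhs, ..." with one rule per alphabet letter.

  step 1 ⇒ step 2: DBACDB ⇒ C·C·DB·AC·C·C
    A ↦ DB
    B ↦ C
    C ↦ AC
    D ↦ C

A->DB, B->C, C->AC, D->C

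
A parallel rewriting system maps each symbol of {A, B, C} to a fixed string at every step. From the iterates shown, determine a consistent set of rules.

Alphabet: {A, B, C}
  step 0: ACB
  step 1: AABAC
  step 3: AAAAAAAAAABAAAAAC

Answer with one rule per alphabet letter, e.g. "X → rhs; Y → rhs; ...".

A->AA, B->AC, C->B

  step 0 ⇒ step 1: ACB ⇒ AA·B·AC
    A ↦ AA
    B ↦ AC
    C ↦ B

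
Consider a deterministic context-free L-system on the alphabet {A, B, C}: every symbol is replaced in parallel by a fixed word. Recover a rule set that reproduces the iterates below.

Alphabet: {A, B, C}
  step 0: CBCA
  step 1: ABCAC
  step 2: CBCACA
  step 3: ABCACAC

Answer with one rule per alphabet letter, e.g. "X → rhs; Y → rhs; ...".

  step 2 ⇒ step 3: CBCACA ⇒ A·BC·A·C·A·C
    A ↦ C
    B ↦ BC
    C ↦ A

A->C, B->BC, C->A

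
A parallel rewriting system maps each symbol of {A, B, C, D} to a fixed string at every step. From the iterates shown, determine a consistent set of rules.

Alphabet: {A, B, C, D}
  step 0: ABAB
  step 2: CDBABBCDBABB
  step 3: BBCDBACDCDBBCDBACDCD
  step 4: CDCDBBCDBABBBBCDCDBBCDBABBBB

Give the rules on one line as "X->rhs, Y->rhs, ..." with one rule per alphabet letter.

A->BA, B->CD, C->B, D->B

  step 3 ⇒ step 4: BBCDBACDCDBBCDBACDCD ⇒ CD·CD·B·B·CD·BA·B·B·B·B·CD·CD·B·B·CD·BA·B·B·B·B
    A ↦ BA
    B ↦ CD
    C ↦ B
    D ↦ B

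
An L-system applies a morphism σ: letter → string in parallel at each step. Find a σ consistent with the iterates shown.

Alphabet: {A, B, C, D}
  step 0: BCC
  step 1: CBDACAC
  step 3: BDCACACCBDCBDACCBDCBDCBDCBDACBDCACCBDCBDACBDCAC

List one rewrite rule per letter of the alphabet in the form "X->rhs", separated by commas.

  step 0 ⇒ step 1: BCC ⇒ CBD·AC·AC
    B ↦ CBD
    C ↦ AC
    A ↦ BDC  (constrained at step 1)
    D ↦ CBD  (constrained at step 1)

A->BDC, B->CBD, C->AC, D->CBD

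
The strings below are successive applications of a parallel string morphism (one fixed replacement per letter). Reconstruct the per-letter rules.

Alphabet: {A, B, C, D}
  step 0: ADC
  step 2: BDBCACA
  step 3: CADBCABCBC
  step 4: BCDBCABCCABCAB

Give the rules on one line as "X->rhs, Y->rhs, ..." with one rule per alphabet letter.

A->C, B->CA, C->B, D->DB

  step 3 ⇒ step 4: CADBCABCBC ⇒ B·C·DB·CA·B·C·CA·B·CA·B
    A ↦ C
    B ↦ CA
    C ↦ B
    D ↦ DB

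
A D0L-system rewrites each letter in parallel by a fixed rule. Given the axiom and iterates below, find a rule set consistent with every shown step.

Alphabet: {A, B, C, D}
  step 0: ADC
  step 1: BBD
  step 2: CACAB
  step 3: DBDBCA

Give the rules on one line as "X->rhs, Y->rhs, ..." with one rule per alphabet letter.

  step 2 ⇒ step 3: CACAB ⇒ D·B·D·B·CA
    A ↦ B
    B ↦ CA
    C ↦ D
  step 0 ⇒ step 1: ADC ⇒ B·B·D
    D ↦ B

A->B, B->CA, C->D, D->B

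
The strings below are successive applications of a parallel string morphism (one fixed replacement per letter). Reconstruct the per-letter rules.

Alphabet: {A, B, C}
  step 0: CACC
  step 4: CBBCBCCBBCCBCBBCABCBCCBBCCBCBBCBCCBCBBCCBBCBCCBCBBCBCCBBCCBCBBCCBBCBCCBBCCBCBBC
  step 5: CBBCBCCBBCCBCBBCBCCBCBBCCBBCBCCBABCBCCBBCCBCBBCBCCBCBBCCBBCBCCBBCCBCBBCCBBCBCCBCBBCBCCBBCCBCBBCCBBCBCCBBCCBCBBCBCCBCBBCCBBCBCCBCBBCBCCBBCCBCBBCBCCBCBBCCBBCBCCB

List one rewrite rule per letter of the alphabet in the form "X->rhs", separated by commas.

  step 4 ⇒ step 5: CBBCBCCBBCCBCBBCABCBCCBBCCBCBBCBCCBCBBCCBBCBCCBCBBCBCCBBCCBCBBCCBBCBCCBBCCBCBBC ⇒ CB·BC·BC·CB·BC·CB·CB·BC·BC·CB·CB·BC·CB·BC·BC·CB·ABC·BC·CB·BC·CB·CB·BC·BC·CB·CB·BC·CB·BC·BC·CB·BC·CB·CB·BC·CB·BC·BC·CB·CB·BC·BC·CB·BC·CB·CB·BC·CB·BC·BC·CB·BC·CB·CB·BC·BC·CB·CB·BC·CB·BC·BC·CB·CB·BC·BC·CB·BC·CB·CB·BC·BC·CB·CB·BC·CB·BC·BC·CB
    A ↦ ABC
    B ↦ BC
    C ↦ CB

A->ABC, B->BC, C->CB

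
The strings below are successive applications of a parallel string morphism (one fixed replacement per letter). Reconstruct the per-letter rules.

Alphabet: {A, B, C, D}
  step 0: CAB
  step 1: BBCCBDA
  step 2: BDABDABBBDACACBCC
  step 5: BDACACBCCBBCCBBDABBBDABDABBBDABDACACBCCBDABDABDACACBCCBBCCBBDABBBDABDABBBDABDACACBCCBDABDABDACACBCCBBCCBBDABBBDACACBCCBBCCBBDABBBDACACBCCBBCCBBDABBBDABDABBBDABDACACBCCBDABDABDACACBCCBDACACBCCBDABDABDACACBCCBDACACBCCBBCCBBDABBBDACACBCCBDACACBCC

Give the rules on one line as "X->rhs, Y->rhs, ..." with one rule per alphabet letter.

  step 1 ⇒ step 2: BBCCBDA ⇒ BDA·BDA·B·B·BDA·CAC·BCC
    A ↦ BCC
    B ↦ BDA
    C ↦ B
    D ↦ CAC

A->BCC, B->BDA, C->B, D->CAC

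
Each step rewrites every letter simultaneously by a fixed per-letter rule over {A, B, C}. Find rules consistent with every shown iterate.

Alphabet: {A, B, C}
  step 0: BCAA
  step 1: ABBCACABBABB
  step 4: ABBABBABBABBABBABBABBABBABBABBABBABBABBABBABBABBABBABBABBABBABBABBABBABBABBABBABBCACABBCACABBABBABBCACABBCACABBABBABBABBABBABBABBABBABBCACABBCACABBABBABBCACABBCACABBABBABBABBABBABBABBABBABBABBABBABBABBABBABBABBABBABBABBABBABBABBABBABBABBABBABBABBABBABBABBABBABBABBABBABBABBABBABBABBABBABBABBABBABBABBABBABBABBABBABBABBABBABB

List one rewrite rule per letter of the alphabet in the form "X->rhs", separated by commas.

A->ABB, B->ABB, C->CAC

  step 0 ⇒ step 1: BCAA ⇒ ABB·CAC·ABB·ABB
    A ↦ ABB
    B ↦ ABB
    C ↦ CAC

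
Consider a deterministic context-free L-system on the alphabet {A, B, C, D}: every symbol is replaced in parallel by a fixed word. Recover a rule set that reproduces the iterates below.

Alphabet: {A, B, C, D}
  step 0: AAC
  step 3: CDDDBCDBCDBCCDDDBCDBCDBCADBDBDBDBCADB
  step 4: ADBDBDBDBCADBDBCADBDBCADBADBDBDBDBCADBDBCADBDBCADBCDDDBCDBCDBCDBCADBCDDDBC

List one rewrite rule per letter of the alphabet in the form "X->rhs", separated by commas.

  step 3 ⇒ step 4: CDDDBCDBCDBCCDDDBCDBCDBCADBDBDBDBCADB ⇒ ADB·DB·DB·DB·C·ADB·DB·C·ADB·DB·C·ADB·ADB·DB·DB·DB·C·ADB·DB·C·ADB·DB·C·ADB·CDD·DB·C·DB·C·DB·C·DB·C·ADB·CDD·DB·C
    A ↦ CDD
    B ↦ C
    C ↦ ADB
    D ↦ DB

A->CDD, B->C, C->ADB, D->DB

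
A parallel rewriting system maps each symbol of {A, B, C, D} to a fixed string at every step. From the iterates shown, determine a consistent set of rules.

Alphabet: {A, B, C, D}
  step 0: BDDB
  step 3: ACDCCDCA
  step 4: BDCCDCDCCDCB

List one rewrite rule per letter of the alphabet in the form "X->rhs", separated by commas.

A->B, B->A, C->DC, D->C

  step 3 ⇒ step 4: ACDCCDCA ⇒ B·DC·C·DC·DC·C·DC·B
    A ↦ B
    C ↦ DC
    D ↦ C
    B ↦ A  (constrained at step 0)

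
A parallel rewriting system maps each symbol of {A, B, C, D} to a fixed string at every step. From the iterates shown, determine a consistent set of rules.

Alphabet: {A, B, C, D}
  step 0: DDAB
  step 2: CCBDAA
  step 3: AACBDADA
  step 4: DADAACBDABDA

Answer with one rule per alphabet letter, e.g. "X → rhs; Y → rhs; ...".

A->DA, B->C, C->A, D->B

  step 3 ⇒ step 4: AACBDADA ⇒ DA·DA·A·C·B·DA·B·DA
    A ↦ DA
    B ↦ C
    C ↦ A
    D ↦ B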